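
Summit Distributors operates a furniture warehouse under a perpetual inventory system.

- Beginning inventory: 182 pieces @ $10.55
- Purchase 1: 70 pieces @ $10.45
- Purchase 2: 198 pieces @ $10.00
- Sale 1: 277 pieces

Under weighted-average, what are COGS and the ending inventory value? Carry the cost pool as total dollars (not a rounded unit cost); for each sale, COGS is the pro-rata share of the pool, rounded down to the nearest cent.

COGS = $2,851.00; ending inventory = $1,780.60

After Beginning: 182 on hand, pool $1,920.10 (≈ $10.5500 each)
After Purchase 1: 252 on hand, pool $2,651.60 (≈ $10.5222 each)
After Purchase 2: 450 on hand, pool $4,631.60 (≈ $10.2924 each)
Sale 1, sell 277: 277/450 × $4,631.60 → $2,851.00
Ending inventory (cost pool remaining) = $1,780.60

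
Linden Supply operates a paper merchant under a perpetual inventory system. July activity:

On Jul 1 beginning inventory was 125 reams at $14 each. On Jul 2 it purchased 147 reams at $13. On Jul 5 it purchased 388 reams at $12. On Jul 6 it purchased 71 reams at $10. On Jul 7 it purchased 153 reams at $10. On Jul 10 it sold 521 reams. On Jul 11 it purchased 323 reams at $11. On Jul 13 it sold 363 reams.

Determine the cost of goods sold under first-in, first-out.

COGS = $10,557

Jul 10, 521 sold [FIFO — oldest first]: 125 @ $14 + 147 @ $13 + 249 @ $12 = $6,649
Jul 13, 363 sold [FIFO — oldest first]: 139 @ $12 + 71 @ $10 + 153 @ $10 = $3,908
Total COGS = $6,649 + $3,908 = $10,557
Ending inventory: 323 @ $11 = $3,553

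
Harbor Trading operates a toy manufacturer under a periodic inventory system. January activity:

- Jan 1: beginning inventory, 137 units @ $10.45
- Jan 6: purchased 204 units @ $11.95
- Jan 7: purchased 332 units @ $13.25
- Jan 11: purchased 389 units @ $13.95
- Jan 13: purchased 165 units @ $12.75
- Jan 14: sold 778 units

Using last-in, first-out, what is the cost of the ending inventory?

Jan 14, 778 sold [LIFO — newest first]: 165 @ $12.75 + 389 @ $13.95 + 224 @ $13.25 = $10,498.30
Ending inventory: 137 @ $10.45 + 204 @ $11.95 + 108 @ $13.25 = $5,300.45
Check: goods available $15,798.75 = COGS $10,498.30 + ending $5,300.45

Ending inventory = $5,300.45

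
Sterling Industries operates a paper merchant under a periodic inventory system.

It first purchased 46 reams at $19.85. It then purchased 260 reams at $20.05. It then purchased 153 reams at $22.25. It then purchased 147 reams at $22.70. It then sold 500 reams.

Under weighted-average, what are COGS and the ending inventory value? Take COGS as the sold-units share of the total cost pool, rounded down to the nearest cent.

Sale 1, sell 500: 500/606 × $12,867.25 → $10,616.54
Ending inventory (cost pool remaining) = $2,250.71

COGS = $10,616.54; ending inventory = $2,250.71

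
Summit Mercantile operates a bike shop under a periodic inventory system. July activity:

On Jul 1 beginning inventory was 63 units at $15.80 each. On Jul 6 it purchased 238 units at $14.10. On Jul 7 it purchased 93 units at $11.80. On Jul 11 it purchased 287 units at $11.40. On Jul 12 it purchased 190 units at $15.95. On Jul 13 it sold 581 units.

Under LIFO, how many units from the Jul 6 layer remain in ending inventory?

Jul 13, 581 sold [LIFO — newest first]: 190 @ $15.95 + 287 @ $11.40 + 93 @ $11.80 + 11 @ $14.10 = $7,554.80
Ending inventory: 63 @ $15.80 + 227 @ $14.10 = $4,196.10

227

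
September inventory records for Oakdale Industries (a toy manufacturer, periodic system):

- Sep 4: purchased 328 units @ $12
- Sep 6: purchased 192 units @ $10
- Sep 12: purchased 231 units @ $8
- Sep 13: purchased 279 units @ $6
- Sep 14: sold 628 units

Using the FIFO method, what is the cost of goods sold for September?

COGS = $6,720

Sep 14, 628 sold [FIFO — oldest first]: 328 @ $12 + 192 @ $10 + 108 @ $8 = $6,720
Ending inventory: 123 @ $8 + 279 @ $6 = $2,658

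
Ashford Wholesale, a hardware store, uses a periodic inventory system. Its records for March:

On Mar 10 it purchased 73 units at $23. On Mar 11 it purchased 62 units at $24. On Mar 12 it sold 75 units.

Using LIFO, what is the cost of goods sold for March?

COGS = $1,787

Mar 12, 75 sold [LIFO — newest first]: 62 @ $24 + 13 @ $23 = $1,787
Ending inventory: 60 @ $23 = $1,380
Check: goods available $3,167 = COGS $1,787 + ending $1,380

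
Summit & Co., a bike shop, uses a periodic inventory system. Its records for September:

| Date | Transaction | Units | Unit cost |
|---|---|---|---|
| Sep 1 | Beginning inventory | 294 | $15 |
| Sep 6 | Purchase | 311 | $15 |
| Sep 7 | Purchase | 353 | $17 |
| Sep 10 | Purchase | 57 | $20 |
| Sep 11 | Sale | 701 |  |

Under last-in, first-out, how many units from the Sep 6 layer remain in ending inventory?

20

Sep 11, 701 sold [LIFO — newest first]: 57 @ $20 + 353 @ $17 + 291 @ $15 = $11,506
Ending inventory: 294 @ $15 + 20 @ $15 = $4,710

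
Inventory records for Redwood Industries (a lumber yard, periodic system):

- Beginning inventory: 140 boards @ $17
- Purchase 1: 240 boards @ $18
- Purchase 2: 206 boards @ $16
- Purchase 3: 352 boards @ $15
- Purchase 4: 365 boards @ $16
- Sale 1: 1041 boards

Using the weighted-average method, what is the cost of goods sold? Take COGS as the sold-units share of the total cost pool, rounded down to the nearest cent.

COGS = $16,870.11

Sale 1, sell 1041: 1041/1303 × $21,116.00 → $16,870.11
Ending inventory (cost pool remaining) = $4,245.89
Check: goods available $21,116.00 = COGS $16,870.11 + ending $4,245.89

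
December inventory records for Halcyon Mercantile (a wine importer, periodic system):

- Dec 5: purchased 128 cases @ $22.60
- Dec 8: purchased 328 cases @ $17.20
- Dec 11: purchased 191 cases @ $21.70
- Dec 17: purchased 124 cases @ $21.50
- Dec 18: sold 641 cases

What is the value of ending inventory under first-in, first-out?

Dec 18, 641 sold [FIFO — oldest first]: 128 @ $22.60 + 328 @ $17.20 + 185 @ $21.70 = $12,548.90
Ending inventory: 6 @ $21.70 + 124 @ $21.50 = $2,796.20
Check: goods available $15,345.10 = COGS $12,548.90 + ending $2,796.20

Ending inventory = $2,796.20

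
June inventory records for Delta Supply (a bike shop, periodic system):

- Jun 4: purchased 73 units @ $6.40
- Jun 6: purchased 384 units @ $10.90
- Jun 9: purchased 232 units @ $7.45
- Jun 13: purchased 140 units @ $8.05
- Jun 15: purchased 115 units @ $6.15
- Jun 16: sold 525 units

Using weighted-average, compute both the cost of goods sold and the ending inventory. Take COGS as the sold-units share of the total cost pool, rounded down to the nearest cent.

COGS = $4,568.97; ending inventory = $3,646.48

Jun 16, sell 525: 525/944 × $8,215.45 → $4,568.97
Ending inventory (cost pool remaining) = $3,646.48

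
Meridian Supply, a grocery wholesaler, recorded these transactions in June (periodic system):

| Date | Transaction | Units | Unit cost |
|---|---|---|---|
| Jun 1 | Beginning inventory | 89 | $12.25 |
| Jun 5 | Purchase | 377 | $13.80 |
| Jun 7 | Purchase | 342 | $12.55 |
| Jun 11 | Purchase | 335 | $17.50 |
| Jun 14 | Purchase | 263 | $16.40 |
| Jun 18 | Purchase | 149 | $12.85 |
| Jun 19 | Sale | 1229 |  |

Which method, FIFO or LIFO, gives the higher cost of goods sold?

LIFO

FIFO COGS: 89 @ $12.25 + 377 @ $13.80 + 342 @ $12.55 + 335 @ $17.50 + 86 @ $16.40 = $17,857.85
LIFO COGS: 149 @ $12.85 + 263 @ $16.40 + 335 @ $17.50 + 342 @ $12.55 + 140 @ $13.80 = $18,314.45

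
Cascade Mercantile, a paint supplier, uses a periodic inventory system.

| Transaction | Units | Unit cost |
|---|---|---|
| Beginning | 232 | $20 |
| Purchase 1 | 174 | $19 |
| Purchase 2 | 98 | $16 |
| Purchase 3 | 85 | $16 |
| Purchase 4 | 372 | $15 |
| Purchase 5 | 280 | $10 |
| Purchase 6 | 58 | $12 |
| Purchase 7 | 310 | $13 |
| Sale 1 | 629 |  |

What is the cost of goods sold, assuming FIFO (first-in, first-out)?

Sale 1 (629) [FIFO — oldest first]: 232 @ $20 + 174 @ $19 + 98 @ $16 + 85 @ $16 + 40 @ $15 = $11,474
Ending inventory: 332 @ $15 + 280 @ $10 + 58 @ $12 + 310 @ $13 = $12,506

COGS = $11,474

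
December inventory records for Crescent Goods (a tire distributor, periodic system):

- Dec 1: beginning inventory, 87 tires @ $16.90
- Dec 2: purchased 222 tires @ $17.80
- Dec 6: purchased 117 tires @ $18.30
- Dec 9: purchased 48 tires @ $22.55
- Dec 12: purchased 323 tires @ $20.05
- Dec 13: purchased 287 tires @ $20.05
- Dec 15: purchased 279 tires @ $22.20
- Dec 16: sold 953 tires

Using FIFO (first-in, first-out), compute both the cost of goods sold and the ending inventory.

Dec 16, 953 sold [FIFO — oldest first]: 87 @ $16.90 + 222 @ $17.80 + 117 @ $18.30 + 48 @ $22.55 + 323 @ $20.05 + 156 @ $20.05 = $18,249.35
Ending inventory: 131 @ $20.05 + 279 @ $22.20 = $8,820.35

COGS = $18,249.35; ending inventory = $8,820.35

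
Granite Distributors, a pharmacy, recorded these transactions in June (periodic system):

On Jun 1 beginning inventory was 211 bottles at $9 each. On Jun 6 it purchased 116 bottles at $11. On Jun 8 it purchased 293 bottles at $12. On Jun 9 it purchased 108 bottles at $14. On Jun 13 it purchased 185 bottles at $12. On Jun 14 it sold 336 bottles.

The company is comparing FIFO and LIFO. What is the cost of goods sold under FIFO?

COGS = $3,283

FIFO COGS: 211 @ $9 + 116 @ $11 + 9 @ $12 = $3,283
LIFO COGS: 185 @ $12 + 108 @ $14 + 43 @ $12 = $4,248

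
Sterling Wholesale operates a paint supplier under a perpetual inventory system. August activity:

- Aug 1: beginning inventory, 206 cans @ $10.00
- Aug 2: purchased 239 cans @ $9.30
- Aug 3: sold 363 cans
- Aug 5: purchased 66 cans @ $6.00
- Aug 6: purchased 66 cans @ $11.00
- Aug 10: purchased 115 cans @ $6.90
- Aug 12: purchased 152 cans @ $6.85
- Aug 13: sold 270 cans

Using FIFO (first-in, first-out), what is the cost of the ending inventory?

Ending inventory = $1,448.30

Aug 3, 363 sold [FIFO — oldest first]: 206 @ $10.00 + 157 @ $9.30 = $3,520.10
Aug 13, 270 sold [FIFO — oldest first]: 82 @ $9.30 + 66 @ $6.00 + 66 @ $11.00 + 56 @ $6.90 = $2,271.00
Total COGS = $3,520.10 + $2,271.00 = $5,791.10
Ending inventory: 59 @ $6.90 + 152 @ $6.85 = $1,448.30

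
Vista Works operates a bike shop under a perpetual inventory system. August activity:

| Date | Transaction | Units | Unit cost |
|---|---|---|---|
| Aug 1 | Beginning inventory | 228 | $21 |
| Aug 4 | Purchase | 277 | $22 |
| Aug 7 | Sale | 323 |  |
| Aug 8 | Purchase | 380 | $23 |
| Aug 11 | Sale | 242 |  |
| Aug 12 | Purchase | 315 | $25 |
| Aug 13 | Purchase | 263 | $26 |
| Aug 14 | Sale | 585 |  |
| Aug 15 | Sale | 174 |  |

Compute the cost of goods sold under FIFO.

COGS = $30,721

Aug 7, 323 sold [FIFO — oldest first]: 228 @ $21 + 95 @ $22 = $6,878
Aug 11, 242 sold [FIFO — oldest first]: 182 @ $22 + 60 @ $23 = $5,384
Aug 14, 585 sold [FIFO — oldest first]: 320 @ $23 + 265 @ $25 = $13,985
Aug 15, 174 sold [FIFO — oldest first]: 50 @ $25 + 124 @ $26 = $4,474
Total COGS = $6,878 + $5,384 + $13,985 + $4,474 = $30,721
Ending inventory: 139 @ $26 = $3,614
Check: goods available $34,335 = COGS $30,721 + ending $3,614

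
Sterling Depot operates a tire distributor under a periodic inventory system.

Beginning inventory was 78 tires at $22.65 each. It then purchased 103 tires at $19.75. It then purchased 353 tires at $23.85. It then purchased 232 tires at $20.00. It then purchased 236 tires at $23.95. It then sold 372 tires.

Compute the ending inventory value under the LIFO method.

Sale 1 (372) [LIFO — newest first]: 236 @ $23.95 + 136 @ $20.00 = $8,372.20
Ending inventory: 78 @ $22.65 + 103 @ $19.75 + 353 @ $23.85 + 96 @ $20.00 = $14,140.00
Check: goods available $22,512.20 = COGS $8,372.20 + ending $14,140.00

Ending inventory = $14,140.00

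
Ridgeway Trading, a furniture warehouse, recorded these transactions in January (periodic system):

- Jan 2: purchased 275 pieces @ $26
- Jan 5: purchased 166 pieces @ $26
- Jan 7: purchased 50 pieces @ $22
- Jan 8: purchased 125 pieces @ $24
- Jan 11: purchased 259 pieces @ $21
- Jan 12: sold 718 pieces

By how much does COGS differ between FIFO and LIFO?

FIFO COGS: 275 @ $26 + 166 @ $26 + 50 @ $22 + 125 @ $24 + 102 @ $21 = $17,708
LIFO COGS: 259 @ $21 + 125 @ $24 + 50 @ $22 + 166 @ $26 + 118 @ $26 = $16,923
Difference = |$17,708 − $16,923| = $785

$785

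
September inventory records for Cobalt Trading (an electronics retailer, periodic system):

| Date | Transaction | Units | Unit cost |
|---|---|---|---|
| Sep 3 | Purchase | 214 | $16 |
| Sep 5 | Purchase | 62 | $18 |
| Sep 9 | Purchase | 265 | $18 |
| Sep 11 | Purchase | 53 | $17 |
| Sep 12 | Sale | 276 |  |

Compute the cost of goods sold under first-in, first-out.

COGS = $4,540

Sep 12, 276 sold [FIFO — oldest first]: 214 @ $16 + 62 @ $18 = $4,540
Ending inventory: 265 @ $18 + 53 @ $17 = $5,671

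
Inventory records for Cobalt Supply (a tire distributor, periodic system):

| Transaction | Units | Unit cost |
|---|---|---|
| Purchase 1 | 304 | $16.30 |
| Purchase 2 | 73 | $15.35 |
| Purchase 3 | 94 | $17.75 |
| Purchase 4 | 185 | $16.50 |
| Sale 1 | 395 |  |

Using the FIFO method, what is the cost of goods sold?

Sale 1 (395) [FIFO — oldest first]: 304 @ $16.30 + 73 @ $15.35 + 18 @ $17.75 = $6,395.25
Ending inventory: 76 @ $17.75 + 185 @ $16.50 = $4,401.50

COGS = $6,395.25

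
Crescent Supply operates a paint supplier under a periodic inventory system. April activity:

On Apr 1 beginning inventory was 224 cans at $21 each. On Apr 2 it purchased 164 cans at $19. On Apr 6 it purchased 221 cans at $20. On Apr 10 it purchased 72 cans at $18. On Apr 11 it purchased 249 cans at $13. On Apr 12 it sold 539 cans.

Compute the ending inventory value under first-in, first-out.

Ending inventory = $5,933

Apr 12, 539 sold [FIFO — oldest first]: 224 @ $21 + 164 @ $19 + 151 @ $20 = $10,840
Ending inventory: 70 @ $20 + 72 @ $18 + 249 @ $13 = $5,933
Check: goods available $16,773 = COGS $10,840 + ending $5,933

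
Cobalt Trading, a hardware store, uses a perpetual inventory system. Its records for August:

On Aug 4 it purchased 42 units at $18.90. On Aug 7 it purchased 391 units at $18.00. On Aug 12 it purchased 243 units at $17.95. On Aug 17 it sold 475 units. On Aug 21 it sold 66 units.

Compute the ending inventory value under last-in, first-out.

Ending inventory = $2,467.80

Aug 17, 475 sold [LIFO — newest first]: 243 @ $17.95 + 232 @ $18.00 = $8,537.85
Aug 21, 66 sold [LIFO — newest first]: 66 @ $18.00 = $1,188.00
Total COGS = $8,537.85 + $1,188.00 = $9,725.85
Ending inventory: 42 @ $18.90 + 93 @ $18.00 = $2,467.80
Check: goods available $12,193.65 = COGS $9,725.85 + ending $2,467.80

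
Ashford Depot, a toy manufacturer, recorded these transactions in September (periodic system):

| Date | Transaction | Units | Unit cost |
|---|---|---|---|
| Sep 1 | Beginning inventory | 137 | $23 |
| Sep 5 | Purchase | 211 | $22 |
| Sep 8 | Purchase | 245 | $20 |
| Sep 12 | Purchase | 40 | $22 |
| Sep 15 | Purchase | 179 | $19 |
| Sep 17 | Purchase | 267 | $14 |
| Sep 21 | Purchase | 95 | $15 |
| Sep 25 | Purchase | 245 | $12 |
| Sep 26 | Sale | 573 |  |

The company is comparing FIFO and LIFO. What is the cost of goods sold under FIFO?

FIFO COGS: 137 @ $23 + 211 @ $22 + 225 @ $20 = $12,293
LIFO COGS: 245 @ $12 + 95 @ $15 + 233 @ $14 = $7,627

COGS = $12,293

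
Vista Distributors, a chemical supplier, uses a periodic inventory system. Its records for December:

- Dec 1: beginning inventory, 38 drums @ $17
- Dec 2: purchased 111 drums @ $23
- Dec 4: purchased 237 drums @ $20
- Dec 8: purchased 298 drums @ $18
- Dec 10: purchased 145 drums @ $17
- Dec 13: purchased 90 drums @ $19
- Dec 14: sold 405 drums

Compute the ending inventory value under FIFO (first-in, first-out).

Ending inventory = $9,197

Dec 14, 405 sold [FIFO — oldest first]: 38 @ $17 + 111 @ $23 + 237 @ $20 + 19 @ $18 = $8,281
Ending inventory: 279 @ $18 + 145 @ $17 + 90 @ $19 = $9,197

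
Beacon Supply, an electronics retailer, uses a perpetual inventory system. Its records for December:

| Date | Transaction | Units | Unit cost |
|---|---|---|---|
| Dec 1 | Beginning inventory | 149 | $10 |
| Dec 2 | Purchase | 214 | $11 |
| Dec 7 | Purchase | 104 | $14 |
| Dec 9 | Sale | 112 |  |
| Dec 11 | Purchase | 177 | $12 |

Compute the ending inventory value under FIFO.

Ending inventory = $6,304

Dec 9, 112 sold [FIFO — oldest first]: 112 @ $10 = $1,120
Ending inventory: 37 @ $10 + 214 @ $11 + 104 @ $14 + 177 @ $12 = $6,304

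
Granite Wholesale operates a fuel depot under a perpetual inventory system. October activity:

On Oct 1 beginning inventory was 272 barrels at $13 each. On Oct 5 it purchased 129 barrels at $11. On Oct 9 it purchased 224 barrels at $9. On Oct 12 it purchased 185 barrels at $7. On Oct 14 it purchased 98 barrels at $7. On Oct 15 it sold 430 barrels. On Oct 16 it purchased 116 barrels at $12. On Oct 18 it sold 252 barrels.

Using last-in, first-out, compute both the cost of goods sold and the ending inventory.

Oct 15, 430 sold [LIFO — newest first]: 98 @ $7 + 185 @ $7 + 147 @ $9 = $3,304
Oct 18, 252 sold [LIFO — newest first]: 116 @ $12 + 77 @ $9 + 59 @ $11 = $2,734
Total COGS = $3,304 + $2,734 = $6,038
Ending inventory: 272 @ $13 + 70 @ $11 = $4,306

COGS = $6,038; ending inventory = $4,306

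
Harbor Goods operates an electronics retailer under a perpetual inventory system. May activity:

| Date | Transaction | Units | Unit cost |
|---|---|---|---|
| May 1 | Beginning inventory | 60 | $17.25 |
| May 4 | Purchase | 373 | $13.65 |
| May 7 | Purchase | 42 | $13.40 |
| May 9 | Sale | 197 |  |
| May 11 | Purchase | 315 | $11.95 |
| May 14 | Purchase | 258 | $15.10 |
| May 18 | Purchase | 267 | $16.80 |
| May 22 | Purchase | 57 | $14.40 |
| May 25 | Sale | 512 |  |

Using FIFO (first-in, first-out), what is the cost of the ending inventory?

Ending inventory = $10,170.15

May 9, 197 sold [FIFO — oldest first]: 60 @ $17.25 + 137 @ $13.65 = $2,905.05
May 25, 512 sold [FIFO — oldest first]: 236 @ $13.65 + 42 @ $13.40 + 234 @ $11.95 = $6,580.50
Total COGS = $2,905.05 + $6,580.50 = $9,485.55
Ending inventory: 81 @ $11.95 + 258 @ $15.10 + 267 @ $16.80 + 57 @ $14.40 = $10,170.15
Check: goods available $19,655.70 = COGS $9,485.55 + ending $10,170.15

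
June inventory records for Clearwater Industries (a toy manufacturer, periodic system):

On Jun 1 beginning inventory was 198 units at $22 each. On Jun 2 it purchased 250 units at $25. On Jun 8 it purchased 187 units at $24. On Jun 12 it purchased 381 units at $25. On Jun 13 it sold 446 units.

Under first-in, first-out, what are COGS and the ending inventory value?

Jun 13, 446 sold [FIFO — oldest first]: 198 @ $22 + 248 @ $25 = $10,556
Ending inventory: 2 @ $25 + 187 @ $24 + 381 @ $25 = $14,063

COGS = $10,556; ending inventory = $14,063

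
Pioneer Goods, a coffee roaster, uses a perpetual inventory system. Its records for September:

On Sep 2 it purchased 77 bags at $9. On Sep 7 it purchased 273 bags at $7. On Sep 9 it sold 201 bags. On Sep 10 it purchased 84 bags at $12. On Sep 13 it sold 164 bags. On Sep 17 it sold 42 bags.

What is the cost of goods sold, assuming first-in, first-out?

Sep 9, 201 sold [FIFO — oldest first]: 77 @ $9 + 124 @ $7 = $1,561
Sep 13, 164 sold [FIFO — oldest first]: 149 @ $7 + 15 @ $12 = $1,223
Sep 17, 42 sold [FIFO — oldest first]: 42 @ $12 = $504
Total COGS = $1,561 + $1,223 + $504 = $3,288
Ending inventory: 27 @ $12 = $324

COGS = $3,288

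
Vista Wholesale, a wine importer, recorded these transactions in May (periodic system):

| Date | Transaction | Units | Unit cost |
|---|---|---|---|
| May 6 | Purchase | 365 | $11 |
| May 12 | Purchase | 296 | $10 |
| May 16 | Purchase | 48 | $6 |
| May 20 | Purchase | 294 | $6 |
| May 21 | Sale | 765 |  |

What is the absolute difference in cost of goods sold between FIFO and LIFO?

$1,190

FIFO COGS: 365 @ $11 + 296 @ $10 + 48 @ $6 + 56 @ $6 = $7,599
LIFO COGS: 294 @ $6 + 48 @ $6 + 296 @ $10 + 127 @ $11 = $6,409
Difference = |$7,599 − $6,409| = $1,190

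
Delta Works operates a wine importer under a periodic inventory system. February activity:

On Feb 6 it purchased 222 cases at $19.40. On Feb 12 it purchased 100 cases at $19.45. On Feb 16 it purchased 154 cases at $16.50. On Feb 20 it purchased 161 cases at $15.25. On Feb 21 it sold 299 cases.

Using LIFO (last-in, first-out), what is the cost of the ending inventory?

Feb 21, 299 sold [LIFO — newest first]: 161 @ $15.25 + 138 @ $16.50 = $4,732.25
Ending inventory: 222 @ $19.40 + 100 @ $19.45 + 16 @ $16.50 = $6,515.80
Check: goods available $11,248.05 = COGS $4,732.25 + ending $6,515.80

Ending inventory = $6,515.80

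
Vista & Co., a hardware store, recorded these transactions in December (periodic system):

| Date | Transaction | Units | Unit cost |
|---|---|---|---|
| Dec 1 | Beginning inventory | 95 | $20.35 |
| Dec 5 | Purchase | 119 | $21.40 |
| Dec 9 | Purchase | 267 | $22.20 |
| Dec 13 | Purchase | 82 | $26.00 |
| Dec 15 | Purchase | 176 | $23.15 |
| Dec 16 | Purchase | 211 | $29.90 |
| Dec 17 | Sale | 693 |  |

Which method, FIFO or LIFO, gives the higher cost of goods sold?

LIFO

FIFO COGS: 95 @ $20.35 + 119 @ $21.40 + 267 @ $22.20 + 82 @ $26.00 + 130 @ $23.15 = $15,548.75
LIFO COGS: 211 @ $29.90 + 176 @ $23.15 + 82 @ $26.00 + 224 @ $22.20 = $17,488.10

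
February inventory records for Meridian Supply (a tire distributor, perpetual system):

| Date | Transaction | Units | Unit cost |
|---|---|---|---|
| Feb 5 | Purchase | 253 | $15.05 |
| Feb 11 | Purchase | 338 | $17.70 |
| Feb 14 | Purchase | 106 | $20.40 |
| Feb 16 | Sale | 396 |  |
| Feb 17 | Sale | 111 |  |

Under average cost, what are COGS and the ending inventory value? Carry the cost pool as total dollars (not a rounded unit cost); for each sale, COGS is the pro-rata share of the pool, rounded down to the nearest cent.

COGS = $8,694.38; ending inventory = $3,258.27

After Feb 5: 253 on hand, pool $3,807.65 (≈ $15.0500 each)
After Feb 11: 591 on hand, pool $9,790.25 (≈ $16.5656 each)
After Feb 14: 697 on hand, pool $11,952.65 (≈ $17.1487 each)
Feb 16, sell 396: 396/697 × $11,952.65 → $6,790.88
Feb 17, sell 111: 111/301 × $5,161.77 → $1,903.50
Total COGS = $6,790.88 + $1,903.50 = $8,694.38
Ending inventory (cost pool remaining) = $3,258.27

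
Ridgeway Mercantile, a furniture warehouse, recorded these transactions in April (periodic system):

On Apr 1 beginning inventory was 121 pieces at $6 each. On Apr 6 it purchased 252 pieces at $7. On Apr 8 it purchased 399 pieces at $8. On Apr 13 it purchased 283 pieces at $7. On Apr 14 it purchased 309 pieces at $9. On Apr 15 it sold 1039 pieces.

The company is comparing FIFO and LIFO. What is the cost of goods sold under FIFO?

FIFO COGS: 121 @ $6 + 252 @ $7 + 399 @ $8 + 267 @ $7 = $7,551
LIFO COGS: 309 @ $9 + 283 @ $7 + 399 @ $8 + 48 @ $7 = $8,290

COGS = $7,551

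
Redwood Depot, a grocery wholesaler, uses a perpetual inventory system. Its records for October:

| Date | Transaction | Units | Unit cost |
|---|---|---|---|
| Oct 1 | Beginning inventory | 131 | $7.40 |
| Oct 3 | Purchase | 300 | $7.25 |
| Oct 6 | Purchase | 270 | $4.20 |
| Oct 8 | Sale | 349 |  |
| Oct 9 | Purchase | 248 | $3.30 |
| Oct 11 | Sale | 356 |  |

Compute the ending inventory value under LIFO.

Oct 8, 349 sold [LIFO — newest first]: 270 @ $4.20 + 79 @ $7.25 = $1,706.75
Oct 11, 356 sold [LIFO — newest first]: 248 @ $3.30 + 108 @ $7.25 = $1,601.40
Total COGS = $1,706.75 + $1,601.40 = $3,308.15
Ending inventory: 131 @ $7.40 + 113 @ $7.25 = $1,788.65
Check: goods available $5,096.80 = COGS $3,308.15 + ending $1,788.65

Ending inventory = $1,788.65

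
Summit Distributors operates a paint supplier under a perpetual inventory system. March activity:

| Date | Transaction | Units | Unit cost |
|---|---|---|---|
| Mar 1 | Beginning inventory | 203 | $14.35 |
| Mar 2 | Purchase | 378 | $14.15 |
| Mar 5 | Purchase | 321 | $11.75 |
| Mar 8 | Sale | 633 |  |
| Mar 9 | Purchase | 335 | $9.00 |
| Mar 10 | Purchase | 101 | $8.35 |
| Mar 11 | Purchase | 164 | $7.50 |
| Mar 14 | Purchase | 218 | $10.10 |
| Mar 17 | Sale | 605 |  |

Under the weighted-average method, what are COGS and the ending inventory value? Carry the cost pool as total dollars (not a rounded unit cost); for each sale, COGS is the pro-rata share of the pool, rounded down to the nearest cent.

After Mar 1: 203 on hand, pool $2,913.05 (≈ $14.3500 each)
After Mar 2: 581 on hand, pool $8,261.75 (≈ $14.2199 each)
After Mar 5: 902 on hand, pool $12,033.50 (≈ $13.3409 each)
Mar 8, sell 633: 633/902 × $12,033.50 → $8,444.79
After Mar 9: 604 on hand, pool $6,603.71 (≈ $10.9333 each)
After Mar 10: 705 on hand, pool $7,447.06 (≈ $10.5632 each)
After Mar 11: 869 on hand, pool $8,677.06 (≈ $9.9851 each)
After Mar 14: 1087 on hand, pool $10,878.86 (≈ $10.0082 each)
Mar 17, sell 605: 605/1087 × $10,878.86 → $6,054.93
Total COGS = $8,444.79 + $6,054.93 = $14,499.72
Ending inventory (cost pool remaining) = $4,823.93

COGS = $14,499.72; ending inventory = $4,823.93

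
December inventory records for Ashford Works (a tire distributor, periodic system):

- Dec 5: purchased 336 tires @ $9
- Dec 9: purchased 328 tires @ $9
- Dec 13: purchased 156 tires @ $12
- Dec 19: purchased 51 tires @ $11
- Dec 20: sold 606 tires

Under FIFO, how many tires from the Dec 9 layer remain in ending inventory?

58

Dec 20, 606 sold [FIFO — oldest first]: 336 @ $9 + 270 @ $9 = $5,454
Ending inventory: 58 @ $9 + 156 @ $12 + 51 @ $11 = $2,955
Check: goods available $8,409 = COGS $5,454 + ending $2,955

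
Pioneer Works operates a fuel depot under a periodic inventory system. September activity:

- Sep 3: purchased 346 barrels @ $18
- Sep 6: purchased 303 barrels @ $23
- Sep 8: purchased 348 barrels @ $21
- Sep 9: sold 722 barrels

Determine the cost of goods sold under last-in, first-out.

Sep 9, 722 sold [LIFO — newest first]: 348 @ $21 + 303 @ $23 + 71 @ $18 = $15,555
Ending inventory: 275 @ $18 = $4,950

COGS = $15,555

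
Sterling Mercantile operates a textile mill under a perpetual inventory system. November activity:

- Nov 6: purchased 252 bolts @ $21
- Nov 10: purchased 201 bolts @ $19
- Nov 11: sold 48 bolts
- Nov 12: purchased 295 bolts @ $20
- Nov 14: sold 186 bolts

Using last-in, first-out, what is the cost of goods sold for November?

Nov 11, 48 sold [LIFO — newest first]: 48 @ $19 = $912
Nov 14, 186 sold [LIFO — newest first]: 186 @ $20 = $3,720
Total COGS = $912 + $3,720 = $4,632
Ending inventory: 252 @ $21 + 153 @ $19 + 109 @ $20 = $10,379
Check: goods available $15,011 = COGS $4,632 + ending $10,379

COGS = $4,632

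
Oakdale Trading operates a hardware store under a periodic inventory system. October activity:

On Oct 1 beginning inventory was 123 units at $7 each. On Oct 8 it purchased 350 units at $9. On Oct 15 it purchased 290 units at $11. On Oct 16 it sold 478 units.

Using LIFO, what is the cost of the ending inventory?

Oct 16, 478 sold [LIFO — newest first]: 290 @ $11 + 188 @ $9 = $4,882
Ending inventory: 123 @ $7 + 162 @ $9 = $2,319
Check: goods available $7,201 = COGS $4,882 + ending $2,319

Ending inventory = $2,319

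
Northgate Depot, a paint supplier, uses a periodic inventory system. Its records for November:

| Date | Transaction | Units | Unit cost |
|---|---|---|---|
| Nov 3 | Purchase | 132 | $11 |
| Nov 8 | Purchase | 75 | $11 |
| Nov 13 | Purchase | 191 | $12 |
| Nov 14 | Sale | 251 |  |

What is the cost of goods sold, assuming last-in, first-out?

Nov 14, 251 sold [LIFO — newest first]: 191 @ $12 + 60 @ $11 = $2,952
Ending inventory: 132 @ $11 + 15 @ $11 = $1,617
Check: goods available $4,569 = COGS $2,952 + ending $1,617

COGS = $2,952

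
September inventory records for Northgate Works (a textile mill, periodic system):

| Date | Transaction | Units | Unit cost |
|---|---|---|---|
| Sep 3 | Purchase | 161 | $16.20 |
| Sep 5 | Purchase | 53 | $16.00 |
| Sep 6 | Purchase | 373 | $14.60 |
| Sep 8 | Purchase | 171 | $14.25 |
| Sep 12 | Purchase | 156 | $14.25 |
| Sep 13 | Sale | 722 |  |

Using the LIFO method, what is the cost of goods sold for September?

Sep 13, 722 sold [LIFO — newest first]: 156 @ $14.25 + 171 @ $14.25 + 373 @ $14.60 + 22 @ $16.00 = $10,457.55
Ending inventory: 161 @ $16.20 + 31 @ $16.00 = $3,104.20

COGS = $10,457.55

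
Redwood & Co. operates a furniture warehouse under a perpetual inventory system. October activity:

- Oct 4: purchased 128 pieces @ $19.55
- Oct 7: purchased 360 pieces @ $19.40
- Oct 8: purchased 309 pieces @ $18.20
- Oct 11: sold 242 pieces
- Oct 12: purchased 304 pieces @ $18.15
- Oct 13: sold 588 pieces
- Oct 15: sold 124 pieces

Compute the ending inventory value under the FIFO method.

Oct 11, 242 sold [FIFO — oldest first]: 128 @ $19.55 + 114 @ $19.40 = $4,714.00
Oct 13, 588 sold [FIFO — oldest first]: 246 @ $19.40 + 309 @ $18.20 + 33 @ $18.15 = $10,995.15
Oct 15, 124 sold [FIFO — oldest first]: 124 @ $18.15 = $2,250.60
Total COGS = $4,714.00 + $10,995.15 + $2,250.60 = $17,959.75
Ending inventory: 147 @ $18.15 = $2,668.05

Ending inventory = $2,668.05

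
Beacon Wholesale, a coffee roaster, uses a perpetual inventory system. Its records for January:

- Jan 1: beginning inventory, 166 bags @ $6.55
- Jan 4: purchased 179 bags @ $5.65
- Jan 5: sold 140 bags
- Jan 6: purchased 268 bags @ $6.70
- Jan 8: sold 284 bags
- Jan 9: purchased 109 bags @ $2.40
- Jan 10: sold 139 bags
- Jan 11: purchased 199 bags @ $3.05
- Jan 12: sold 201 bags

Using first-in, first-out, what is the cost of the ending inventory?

Jan 5, 140 sold [FIFO — oldest first]: 140 @ $6.55 = $917.00
Jan 8, 284 sold [FIFO — oldest first]: 26 @ $6.55 + 179 @ $5.65 + 79 @ $6.70 = $1,710.95
Jan 10, 139 sold [FIFO — oldest first]: 139 @ $6.70 = $931.30
Jan 12, 201 sold [FIFO — oldest first]: 50 @ $6.70 + 109 @ $2.40 + 42 @ $3.05 = $724.70
Total COGS = $917.00 + $1,710.95 + $931.30 + $724.70 = $4,283.95
Ending inventory: 157 @ $3.05 = $478.85

Ending inventory = $478.85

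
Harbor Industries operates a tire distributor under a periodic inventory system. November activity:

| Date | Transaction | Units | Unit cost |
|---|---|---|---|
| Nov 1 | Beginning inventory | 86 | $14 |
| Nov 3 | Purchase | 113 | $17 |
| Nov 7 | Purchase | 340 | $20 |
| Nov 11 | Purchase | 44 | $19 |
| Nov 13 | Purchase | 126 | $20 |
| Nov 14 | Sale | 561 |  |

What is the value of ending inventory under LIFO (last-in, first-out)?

Ending inventory = $2,258

Nov 14, 561 sold [LIFO — newest first]: 126 @ $20 + 44 @ $19 + 340 @ $20 + 51 @ $17 = $11,023
Ending inventory: 86 @ $14 + 62 @ $17 = $2,258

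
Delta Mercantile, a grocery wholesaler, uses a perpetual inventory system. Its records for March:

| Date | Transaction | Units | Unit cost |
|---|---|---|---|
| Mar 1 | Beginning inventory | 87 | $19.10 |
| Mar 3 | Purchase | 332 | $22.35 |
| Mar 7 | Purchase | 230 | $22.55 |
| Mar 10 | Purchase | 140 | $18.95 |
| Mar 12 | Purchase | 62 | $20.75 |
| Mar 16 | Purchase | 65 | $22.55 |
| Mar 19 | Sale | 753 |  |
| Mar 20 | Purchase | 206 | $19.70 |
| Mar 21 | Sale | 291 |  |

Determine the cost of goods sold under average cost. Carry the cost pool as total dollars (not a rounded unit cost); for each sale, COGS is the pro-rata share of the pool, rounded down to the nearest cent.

After Mar 1: 87 on hand, pool $1,661.70 (≈ $19.1000 each)
After Mar 3: 419 on hand, pool $9,081.90 (≈ $21.6752 each)
After Mar 7: 649 on hand, pool $14,268.40 (≈ $21.9852 each)
After Mar 10: 789 on hand, pool $16,921.40 (≈ $21.4466 each)
After Mar 12: 851 on hand, pool $18,207.90 (≈ $21.3959 each)
After Mar 16: 916 on hand, pool $19,673.65 (≈ $21.4778 each)
Mar 19, sell 753: 753/916 × $19,673.65 → $16,172.77
After Mar 20: 369 on hand, pool $7,559.08 (≈ $20.4853 each)
Mar 21, sell 291: 291/369 × $7,559.08 → $5,961.22
Total COGS = $16,172.77 + $5,961.22 = $22,133.99
Ending inventory (cost pool remaining) = $1,597.86

COGS = $22,133.99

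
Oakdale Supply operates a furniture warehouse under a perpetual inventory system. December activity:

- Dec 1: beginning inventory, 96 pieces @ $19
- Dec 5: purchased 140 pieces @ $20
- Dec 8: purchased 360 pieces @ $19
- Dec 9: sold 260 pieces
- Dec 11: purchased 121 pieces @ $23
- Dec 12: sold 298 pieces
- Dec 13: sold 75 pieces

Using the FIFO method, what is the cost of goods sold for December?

Dec 9, 260 sold [FIFO — oldest first]: 96 @ $19 + 140 @ $20 + 24 @ $19 = $5,080
Dec 12, 298 sold [FIFO — oldest first]: 298 @ $19 = $5,662
Dec 13, 75 sold [FIFO — oldest first]: 38 @ $19 + 37 @ $23 = $1,573
Total COGS = $5,080 + $5,662 + $1,573 = $12,315
Ending inventory: 84 @ $23 = $1,932
Check: goods available $14,247 = COGS $12,315 + ending $1,932

COGS = $12,315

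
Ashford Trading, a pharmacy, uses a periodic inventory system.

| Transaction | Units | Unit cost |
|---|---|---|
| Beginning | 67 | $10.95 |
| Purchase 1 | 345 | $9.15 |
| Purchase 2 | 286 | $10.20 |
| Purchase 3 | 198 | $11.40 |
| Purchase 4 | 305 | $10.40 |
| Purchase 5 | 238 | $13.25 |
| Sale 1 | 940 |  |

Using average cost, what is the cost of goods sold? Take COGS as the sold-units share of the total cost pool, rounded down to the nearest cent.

COGS = $10,053.42

Sale 1, sell 940: 940/1439 × $15,390.30 → $10,053.42
Ending inventory (cost pool remaining) = $5,336.88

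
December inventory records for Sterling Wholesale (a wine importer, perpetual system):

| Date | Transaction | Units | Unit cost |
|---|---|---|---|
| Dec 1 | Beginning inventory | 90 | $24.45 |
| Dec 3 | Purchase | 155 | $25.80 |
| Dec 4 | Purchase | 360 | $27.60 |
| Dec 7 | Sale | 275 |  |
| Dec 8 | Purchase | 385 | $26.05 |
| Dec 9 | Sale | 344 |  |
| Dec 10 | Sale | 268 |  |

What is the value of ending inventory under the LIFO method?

Ending inventory = $2,535.90

Dec 7, 275 sold [LIFO — newest first]: 275 @ $27.60 = $7,590.00
Dec 9, 344 sold [LIFO — newest first]: 344 @ $26.05 = $8,961.20
Dec 10, 268 sold [LIFO — newest first]: 41 @ $26.05 + 85 @ $27.60 + 142 @ $25.80 = $7,077.65
Total COGS = $7,590.00 + $8,961.20 + $7,077.65 = $23,628.85
Ending inventory: 90 @ $24.45 + 13 @ $25.80 = $2,535.90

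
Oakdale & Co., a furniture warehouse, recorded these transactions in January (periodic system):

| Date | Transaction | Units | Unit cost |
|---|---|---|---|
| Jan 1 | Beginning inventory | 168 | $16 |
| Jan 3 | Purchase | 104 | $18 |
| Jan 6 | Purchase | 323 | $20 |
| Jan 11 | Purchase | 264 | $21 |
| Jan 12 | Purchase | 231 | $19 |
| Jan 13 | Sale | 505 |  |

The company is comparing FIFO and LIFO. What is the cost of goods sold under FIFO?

FIFO COGS: 168 @ $16 + 104 @ $18 + 233 @ $20 = $9,220
LIFO COGS: 231 @ $19 + 264 @ $21 + 10 @ $20 = $10,133

COGS = $9,220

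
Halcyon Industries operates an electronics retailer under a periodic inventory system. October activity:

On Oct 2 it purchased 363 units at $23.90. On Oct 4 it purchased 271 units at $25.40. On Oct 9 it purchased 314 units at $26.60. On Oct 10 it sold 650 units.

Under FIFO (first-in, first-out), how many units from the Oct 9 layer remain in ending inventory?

Oct 10, 650 sold [FIFO — oldest first]: 363 @ $23.90 + 271 @ $25.40 + 16 @ $26.60 = $15,984.70
Ending inventory: 298 @ $26.60 = $7,926.80

298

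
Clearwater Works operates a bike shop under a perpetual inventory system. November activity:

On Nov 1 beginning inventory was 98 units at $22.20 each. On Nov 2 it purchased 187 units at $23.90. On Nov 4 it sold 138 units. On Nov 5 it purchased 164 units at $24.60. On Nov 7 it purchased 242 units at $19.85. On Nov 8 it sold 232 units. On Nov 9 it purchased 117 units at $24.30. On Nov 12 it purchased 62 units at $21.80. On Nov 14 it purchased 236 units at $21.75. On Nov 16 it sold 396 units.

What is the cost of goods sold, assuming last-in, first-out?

COGS = $16,769.40

Nov 4, 138 sold [LIFO — newest first]: 138 @ $23.90 = $3,298.20
Nov 8, 232 sold [LIFO — newest first]: 232 @ $19.85 = $4,605.20
Nov 16, 396 sold [LIFO — newest first]: 236 @ $21.75 + 62 @ $21.80 + 98 @ $24.30 = $8,866.00
Total COGS = $3,298.20 + $4,605.20 + $8,866.00 = $16,769.40
Ending inventory: 98 @ $22.20 + 49 @ $23.90 + 164 @ $24.60 + 10 @ $19.85 + 19 @ $24.30 = $8,041.30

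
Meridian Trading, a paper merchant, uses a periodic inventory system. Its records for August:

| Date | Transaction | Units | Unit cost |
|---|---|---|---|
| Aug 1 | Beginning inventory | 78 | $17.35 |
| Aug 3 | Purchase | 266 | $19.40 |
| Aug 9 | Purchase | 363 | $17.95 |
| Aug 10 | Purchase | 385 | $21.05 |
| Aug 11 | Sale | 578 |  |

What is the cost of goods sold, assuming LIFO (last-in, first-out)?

COGS = $11,568.60

Aug 11, 578 sold [LIFO — newest first]: 385 @ $21.05 + 193 @ $17.95 = $11,568.60
Ending inventory: 78 @ $17.35 + 266 @ $19.40 + 170 @ $17.95 = $9,565.20
Check: goods available $21,133.80 = COGS $11,568.60 + ending $9,565.20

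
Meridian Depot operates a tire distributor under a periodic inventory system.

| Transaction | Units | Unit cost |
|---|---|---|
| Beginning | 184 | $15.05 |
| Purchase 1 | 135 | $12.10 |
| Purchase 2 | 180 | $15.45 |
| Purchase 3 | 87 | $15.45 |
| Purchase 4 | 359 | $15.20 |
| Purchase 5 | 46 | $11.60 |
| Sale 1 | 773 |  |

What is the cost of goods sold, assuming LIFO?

Sale 1 (773) [LIFO — newest first]: 46 @ $11.60 + 359 @ $15.20 + 87 @ $15.45 + 180 @ $15.45 + 101 @ $12.10 = $11,337.65
Ending inventory: 184 @ $15.05 + 34 @ $12.10 = $3,180.60
Check: goods available $14,518.25 = COGS $11,337.65 + ending $3,180.60

COGS = $11,337.65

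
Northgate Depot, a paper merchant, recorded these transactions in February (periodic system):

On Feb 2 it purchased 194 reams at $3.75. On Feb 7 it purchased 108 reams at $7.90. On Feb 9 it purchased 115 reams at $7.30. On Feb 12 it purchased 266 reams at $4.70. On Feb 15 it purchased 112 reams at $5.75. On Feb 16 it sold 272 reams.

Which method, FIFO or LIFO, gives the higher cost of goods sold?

LIFO

FIFO COGS: 194 @ $3.75 + 78 @ $7.90 = $1,343.70
LIFO COGS: 112 @ $5.75 + 160 @ $4.70 = $1,396.00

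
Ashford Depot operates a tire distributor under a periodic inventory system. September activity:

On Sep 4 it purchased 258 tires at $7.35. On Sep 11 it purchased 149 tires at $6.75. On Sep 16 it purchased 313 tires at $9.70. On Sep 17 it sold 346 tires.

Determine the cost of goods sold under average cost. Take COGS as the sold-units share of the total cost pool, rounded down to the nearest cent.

Sep 17, sell 346: 346/720 × $5,938.15 → $2,853.61
Ending inventory (cost pool remaining) = $3,084.54

COGS = $2,853.61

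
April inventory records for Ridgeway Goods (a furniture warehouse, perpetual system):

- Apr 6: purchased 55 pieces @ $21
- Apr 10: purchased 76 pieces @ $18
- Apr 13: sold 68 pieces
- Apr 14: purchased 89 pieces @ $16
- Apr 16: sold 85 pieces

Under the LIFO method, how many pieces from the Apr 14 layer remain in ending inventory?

4

Apr 13, 68 sold [LIFO — newest first]: 68 @ $18 = $1,224
Apr 16, 85 sold [LIFO — newest first]: 85 @ $16 = $1,360
Total COGS = $1,224 + $1,360 = $2,584
Ending inventory: 55 @ $21 + 8 @ $18 + 4 @ $16 = $1,363
Check: goods available $3,947 = COGS $2,584 + ending $1,363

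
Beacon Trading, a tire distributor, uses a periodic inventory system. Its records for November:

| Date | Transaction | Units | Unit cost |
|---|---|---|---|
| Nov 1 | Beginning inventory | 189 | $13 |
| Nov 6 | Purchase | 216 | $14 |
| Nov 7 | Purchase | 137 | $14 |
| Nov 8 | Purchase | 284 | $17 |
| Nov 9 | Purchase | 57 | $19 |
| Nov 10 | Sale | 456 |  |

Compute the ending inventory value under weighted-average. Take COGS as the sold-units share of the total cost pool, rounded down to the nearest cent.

Ending inventory = $6,436.44

Nov 10, sell 456: 456/883 × $13,310.00 → $6,873.56
Ending inventory (cost pool remaining) = $6,436.44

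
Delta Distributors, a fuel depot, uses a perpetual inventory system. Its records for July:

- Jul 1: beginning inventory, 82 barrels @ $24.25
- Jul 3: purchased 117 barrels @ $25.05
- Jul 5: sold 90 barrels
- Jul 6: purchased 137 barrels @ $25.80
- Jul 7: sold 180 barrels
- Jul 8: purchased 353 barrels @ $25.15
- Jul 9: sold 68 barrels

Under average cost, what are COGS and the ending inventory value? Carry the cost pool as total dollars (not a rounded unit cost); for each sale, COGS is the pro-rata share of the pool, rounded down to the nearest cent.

After Jul 1: 82 on hand, pool $1,988.50 (≈ $24.2500 each)
After Jul 3: 199 on hand, pool $4,919.35 (≈ $24.7204 each)
Jul 5, sell 90: 90/199 × $4,919.35 → $2,224.83
After Jul 6: 246 on hand, pool $6,229.12 (≈ $25.3216 each)
Jul 7, sell 180: 180/246 × $6,229.12 → $4,557.89
After Jul 8: 419 on hand, pool $10,549.18 (≈ $25.1770 each)
Jul 9, sell 68: 68/419 × $10,549.18 → $1,712.03
Total COGS = $2,224.83 + $4,557.89 + $1,712.03 = $8,494.75
Ending inventory (cost pool remaining) = $8,837.15

COGS = $8,494.75; ending inventory = $8,837.15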